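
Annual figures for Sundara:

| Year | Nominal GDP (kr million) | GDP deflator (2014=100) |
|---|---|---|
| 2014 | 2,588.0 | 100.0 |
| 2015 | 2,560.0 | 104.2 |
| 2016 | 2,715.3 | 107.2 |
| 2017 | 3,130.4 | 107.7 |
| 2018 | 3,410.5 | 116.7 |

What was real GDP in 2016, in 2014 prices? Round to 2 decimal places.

Real GDP 2016 = 2715.3 / 1.072 = 2532.93.

kr 2,532.93 million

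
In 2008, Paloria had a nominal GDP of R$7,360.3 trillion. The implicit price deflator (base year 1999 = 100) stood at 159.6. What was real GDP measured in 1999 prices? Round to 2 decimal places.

R$4,611.72 trillion

Real GDP = Nominal / (implicit price deflator/100) = 7360.3 / 1.596 = 4611.72.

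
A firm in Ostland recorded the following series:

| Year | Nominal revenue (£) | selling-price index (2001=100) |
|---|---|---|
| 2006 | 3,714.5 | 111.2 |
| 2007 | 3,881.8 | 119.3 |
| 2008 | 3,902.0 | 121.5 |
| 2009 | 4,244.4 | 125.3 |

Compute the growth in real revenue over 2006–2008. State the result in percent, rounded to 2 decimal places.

-3.86%

Real revenue 2006 = 3714.5/1.112 = 3340.38.
Real revenue 2008 = 3902.0/1.215 = 3211.52.
Change = 3211.52/3340.38 − 1 = -0.0386.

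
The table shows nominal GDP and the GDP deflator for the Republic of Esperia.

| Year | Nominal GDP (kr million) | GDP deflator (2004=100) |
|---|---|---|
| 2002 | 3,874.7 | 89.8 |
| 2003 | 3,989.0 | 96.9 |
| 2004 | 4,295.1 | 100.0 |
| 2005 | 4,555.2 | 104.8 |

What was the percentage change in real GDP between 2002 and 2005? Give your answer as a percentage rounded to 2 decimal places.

Real GDP 2002 = 3874.7/0.898 = 4314.81.
Real GDP 2005 = 4555.2/1.048 = 4346.56.
Change = 4346.56/4314.81 − 1 = 0.0074.

0.74%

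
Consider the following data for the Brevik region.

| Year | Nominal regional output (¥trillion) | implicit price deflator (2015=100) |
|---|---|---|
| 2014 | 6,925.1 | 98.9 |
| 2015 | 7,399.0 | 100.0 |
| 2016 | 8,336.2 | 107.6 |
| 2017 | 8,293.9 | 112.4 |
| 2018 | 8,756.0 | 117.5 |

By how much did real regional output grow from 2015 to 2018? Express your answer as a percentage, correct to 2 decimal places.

0.72%

Real regional output 2015 = 7399.0/1.000 = 7399.00.
Real regional output 2018 = 8756.0/1.175 = 7451.91.
Change = 7451.91/7399.00 − 1 = 0.0072.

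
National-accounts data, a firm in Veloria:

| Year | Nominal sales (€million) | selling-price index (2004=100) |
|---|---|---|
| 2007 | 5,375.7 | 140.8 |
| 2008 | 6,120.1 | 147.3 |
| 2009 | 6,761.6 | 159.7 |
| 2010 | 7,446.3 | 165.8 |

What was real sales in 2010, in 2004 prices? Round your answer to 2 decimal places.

€4,491.13 million

Real sales 2010 = 7446.3 / 1.658 = 4491.13.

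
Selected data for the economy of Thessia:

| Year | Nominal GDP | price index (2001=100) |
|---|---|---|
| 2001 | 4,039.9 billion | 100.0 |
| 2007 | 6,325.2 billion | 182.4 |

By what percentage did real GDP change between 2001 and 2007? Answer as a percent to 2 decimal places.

-14.16%

Deflate each year: 2001 → 4039.9/1.000 = 4039.90; 2007 → 6325.2/1.824 = 3467.76.
So real GDP changed by 3467.76/4039.90 − 1 = -0.1416, i.e. -14.16%.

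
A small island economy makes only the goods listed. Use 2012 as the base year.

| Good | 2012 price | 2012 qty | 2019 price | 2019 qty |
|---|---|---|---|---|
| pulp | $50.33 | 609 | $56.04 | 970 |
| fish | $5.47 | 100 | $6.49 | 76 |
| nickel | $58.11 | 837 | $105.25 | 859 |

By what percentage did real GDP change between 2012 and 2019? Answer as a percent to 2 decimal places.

24.19%

Real GDP 2012 = Nominal GDP 2012 = 50.33·609 + 5.47·100 + 58.11·837 = 79836.04.
Real GDP 2019 (at 2012 prices) = 50.33·970 + 5.47·76 + 58.11·859 = 99152.31.
Real growth = 99152.31/79836.04 − 1 = 0.2419.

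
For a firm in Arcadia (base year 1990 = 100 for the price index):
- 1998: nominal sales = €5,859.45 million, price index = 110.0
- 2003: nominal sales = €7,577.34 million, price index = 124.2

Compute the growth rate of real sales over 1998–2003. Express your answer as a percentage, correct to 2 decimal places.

Deflate each year: 1998 → 5859.45/1.100 = 5326.77; 2003 → 7577.34/1.242 = 6100.92.
So real sales changed by 6100.92/5326.77 − 1 = 0.1453, i.e. 14.53%.

14.53%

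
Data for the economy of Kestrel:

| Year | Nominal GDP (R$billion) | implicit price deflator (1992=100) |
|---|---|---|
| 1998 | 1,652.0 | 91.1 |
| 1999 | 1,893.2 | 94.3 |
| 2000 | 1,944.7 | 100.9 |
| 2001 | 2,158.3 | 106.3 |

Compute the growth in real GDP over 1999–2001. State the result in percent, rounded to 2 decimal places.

Real GDP 1999 = 1893.2/0.943 = 2007.64.
Real GDP 2001 = 2158.3/1.063 = 2030.39.
Change = 2030.39/2007.64 − 1 = 0.0113.

1.13%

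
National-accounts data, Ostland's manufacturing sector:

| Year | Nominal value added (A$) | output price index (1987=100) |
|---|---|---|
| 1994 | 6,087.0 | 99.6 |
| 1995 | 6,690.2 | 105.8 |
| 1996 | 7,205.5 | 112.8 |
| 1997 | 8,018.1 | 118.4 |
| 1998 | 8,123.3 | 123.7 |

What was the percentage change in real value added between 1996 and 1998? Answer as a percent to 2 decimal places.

Real value added 1996 = 7205.5/1.128 = 6387.85.
Real value added 1998 = 8123.3/1.237 = 6566.94.
Change = 6566.94/6387.85 − 1 = 0.0280.

2.80%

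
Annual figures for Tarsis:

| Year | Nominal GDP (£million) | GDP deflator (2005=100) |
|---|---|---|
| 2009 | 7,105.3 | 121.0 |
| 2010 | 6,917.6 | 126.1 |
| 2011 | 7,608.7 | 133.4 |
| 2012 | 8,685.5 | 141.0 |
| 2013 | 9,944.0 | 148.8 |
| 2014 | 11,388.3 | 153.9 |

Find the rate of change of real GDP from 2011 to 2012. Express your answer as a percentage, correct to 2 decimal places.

Real GDP 2011 = 7608.7/1.334 = 5703.67.
Real GDP 2012 = 8685.5/1.410 = 6159.93.
Change = 6159.93/5703.67 − 1 = 0.0800.

8.00%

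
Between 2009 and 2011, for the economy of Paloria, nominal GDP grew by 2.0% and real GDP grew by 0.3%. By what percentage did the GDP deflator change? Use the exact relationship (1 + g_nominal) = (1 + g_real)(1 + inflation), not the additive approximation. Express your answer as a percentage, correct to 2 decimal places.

(1 + g_nom) = (1 + g_real)(1 + π), so π = 1.0200 / 1.0030 − 1 = 0.01695.

1.69%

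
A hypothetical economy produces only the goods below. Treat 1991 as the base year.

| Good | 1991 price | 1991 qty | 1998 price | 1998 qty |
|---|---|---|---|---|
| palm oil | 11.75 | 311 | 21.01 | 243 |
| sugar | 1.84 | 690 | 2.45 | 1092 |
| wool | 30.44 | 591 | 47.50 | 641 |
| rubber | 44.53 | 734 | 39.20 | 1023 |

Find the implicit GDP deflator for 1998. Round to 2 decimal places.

112.01

Nominal GDP 1998 = 21.01·243 + 2.45·1092 + 47.50·641 + 39.20·1023 = 78329.93.
Real GDP 1998 (at 1991 prices) = 11.75·243 + 1.84·1092 + 30.44·641 + 44.53·1023 = 69930.76.
Deflator = Nominal/Real × 100 = 78329.93/69930.76 × 100 = 112.011.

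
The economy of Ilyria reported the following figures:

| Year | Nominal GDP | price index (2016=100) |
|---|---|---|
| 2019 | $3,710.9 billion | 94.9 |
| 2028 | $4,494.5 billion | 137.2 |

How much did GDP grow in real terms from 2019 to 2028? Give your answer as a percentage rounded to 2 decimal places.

-16.23%

Real GDP 2019 = 3710.9 / 0.949 = 3910.33.
Real GDP 2028 = 4494.5 / 1.372 = 3275.87.
Real growth = 3275.87 / 3910.33 − 1 = -0.1623.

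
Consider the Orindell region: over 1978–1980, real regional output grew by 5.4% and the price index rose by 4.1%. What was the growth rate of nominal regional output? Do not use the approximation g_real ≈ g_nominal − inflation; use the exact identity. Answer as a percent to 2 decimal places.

9.72%

(1 + g_nom) = (1 + g_real)(1 + π) = 1.0540 × 1.0410 = 1.09721.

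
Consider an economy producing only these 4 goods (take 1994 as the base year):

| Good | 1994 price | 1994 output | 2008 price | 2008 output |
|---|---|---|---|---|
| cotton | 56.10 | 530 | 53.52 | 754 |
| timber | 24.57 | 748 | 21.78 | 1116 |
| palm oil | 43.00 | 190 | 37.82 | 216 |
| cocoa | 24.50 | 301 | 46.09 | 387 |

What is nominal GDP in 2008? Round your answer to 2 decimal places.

90666.51

Nominal GDP 2008 = Σ (p_2008 × q_2008) = 53.52·754 + 21.78·1116 + 37.82·216 + 46.09·387 = 90666.51.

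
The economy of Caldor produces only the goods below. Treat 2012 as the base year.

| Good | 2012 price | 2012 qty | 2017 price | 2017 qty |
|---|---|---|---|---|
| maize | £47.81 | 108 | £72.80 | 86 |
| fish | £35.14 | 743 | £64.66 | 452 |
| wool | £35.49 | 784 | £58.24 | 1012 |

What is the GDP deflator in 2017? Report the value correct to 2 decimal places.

Nominal GDP 2017 = 72.80·86 + 64.66·452 + 58.24·1012 = 94426.00.
Real GDP 2017 (at 2012 prices) = 47.81·86 + 35.14·452 + 35.49·1012 = 55910.82.
Deflator = Nominal/Real × 100 = 94426.00/55910.82 × 100 = 168.887.

168.89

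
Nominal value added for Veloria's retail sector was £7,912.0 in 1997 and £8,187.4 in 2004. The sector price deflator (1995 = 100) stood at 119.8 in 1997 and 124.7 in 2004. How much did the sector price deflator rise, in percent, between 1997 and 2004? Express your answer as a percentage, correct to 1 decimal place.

Price-level change = 124.7 / 119.8 − 1 = 0.0409.

4.1%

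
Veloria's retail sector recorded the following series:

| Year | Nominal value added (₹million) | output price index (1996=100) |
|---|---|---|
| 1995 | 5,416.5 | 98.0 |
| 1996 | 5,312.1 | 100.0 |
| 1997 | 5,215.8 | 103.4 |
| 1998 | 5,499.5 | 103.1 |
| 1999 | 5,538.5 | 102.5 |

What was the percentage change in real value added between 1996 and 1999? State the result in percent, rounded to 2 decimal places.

Real value added 1996 = 5312.1/1.000 = 5312.10.
Real value added 1999 = 5538.5/1.025 = 5403.41.
Change = 5403.41/5312.10 − 1 = 0.0172.

1.72%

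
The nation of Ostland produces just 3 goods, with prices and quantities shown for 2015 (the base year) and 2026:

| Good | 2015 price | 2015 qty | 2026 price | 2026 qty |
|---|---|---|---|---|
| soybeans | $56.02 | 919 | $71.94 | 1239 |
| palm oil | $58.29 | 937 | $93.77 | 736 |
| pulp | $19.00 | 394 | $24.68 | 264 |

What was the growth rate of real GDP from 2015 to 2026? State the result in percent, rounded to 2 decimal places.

3.29%

Real GDP 2015 = Nominal GDP 2015 = 56.02·919 + 58.29·937 + 19.00·394 = 113586.11.
Real GDP 2026 (at 2015 prices) = 56.02·1239 + 58.29·736 + 19.00·264 = 117326.22.
Real growth = 117326.22/113586.11 − 1 = 0.0329.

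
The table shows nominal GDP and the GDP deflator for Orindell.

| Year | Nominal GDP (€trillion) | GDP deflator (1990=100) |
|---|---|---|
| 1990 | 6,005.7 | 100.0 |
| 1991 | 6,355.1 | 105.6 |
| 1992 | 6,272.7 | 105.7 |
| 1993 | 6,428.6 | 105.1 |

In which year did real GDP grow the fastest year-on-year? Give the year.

1993

1991: real = 6355.1/1.056 = 6018.09; growth vs 1990 (6005.70) = 0.21%.
1992: real = 6272.7/1.057 = 5934.44; growth vs 1991 (6018.09) = -1.39%.
1993: real = 6428.6/1.051 = 6116.65; growth vs 1992 (5934.44) = 3.07%.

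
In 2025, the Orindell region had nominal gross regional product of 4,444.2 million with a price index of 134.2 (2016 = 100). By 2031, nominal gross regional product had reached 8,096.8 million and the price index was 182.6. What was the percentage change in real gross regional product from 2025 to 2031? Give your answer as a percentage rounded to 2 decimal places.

33.90%

Real gross regional product 2025 = 4444.2 / 1.342 = 3311.62.
Real gross regional product 2031 = 8096.8 / 1.826 = 4434.17.
Real growth = 4434.17 / 3311.62 − 1 = 0.3390.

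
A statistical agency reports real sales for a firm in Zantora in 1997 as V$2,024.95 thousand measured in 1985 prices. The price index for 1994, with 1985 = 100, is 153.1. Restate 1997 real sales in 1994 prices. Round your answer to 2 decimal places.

Real sales in 1994 prices = Real sales in 1985 prices × (P_1994/P_1985) = 2024.95 × 1.531 = 3100.20.

V$3,100.20 thousand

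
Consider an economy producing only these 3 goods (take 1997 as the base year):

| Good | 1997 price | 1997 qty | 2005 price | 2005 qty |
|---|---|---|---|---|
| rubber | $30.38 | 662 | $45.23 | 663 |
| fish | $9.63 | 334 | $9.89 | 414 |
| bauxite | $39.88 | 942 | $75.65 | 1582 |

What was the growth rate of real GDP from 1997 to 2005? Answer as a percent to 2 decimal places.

43.23%

Real GDP 1997 = Nominal GDP 1997 = 30.38·662 + 9.63·334 + 39.88·942 = 60894.94.
Real GDP 2005 (at 1997 prices) = 30.38·663 + 9.63·414 + 39.88·1582 = 87218.92.
Real growth = 87218.92/60894.94 − 1 = 0.4323.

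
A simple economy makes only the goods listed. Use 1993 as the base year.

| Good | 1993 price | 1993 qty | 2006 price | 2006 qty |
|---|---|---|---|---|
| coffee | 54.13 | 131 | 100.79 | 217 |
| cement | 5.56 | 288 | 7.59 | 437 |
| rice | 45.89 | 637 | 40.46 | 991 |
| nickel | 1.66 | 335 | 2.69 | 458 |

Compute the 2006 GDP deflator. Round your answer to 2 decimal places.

110.10

Nominal GDP 2006 = 100.79·217 + 7.59·437 + 40.46·991 + 2.69·458 = 66516.14.
Real GDP 2006 (at 1993 prices) = 54.13·217 + 5.56·437 + 45.89·991 + 1.66·458 = 60413.20.
Deflator = Nominal/Real × 100 = 66516.14/60413.20 × 100 = 110.102.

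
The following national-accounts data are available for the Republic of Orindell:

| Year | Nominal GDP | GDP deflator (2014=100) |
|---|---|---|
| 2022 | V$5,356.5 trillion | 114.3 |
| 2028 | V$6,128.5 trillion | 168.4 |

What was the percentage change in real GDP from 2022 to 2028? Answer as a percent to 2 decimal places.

Real GDP 2022 = 5356.5 / 1.143 = 4686.35.
Real GDP 2028 = 6128.5 / 1.684 = 3639.25.
Real growth = 3639.25 / 4686.35 − 1 = -0.2234.

-22.34%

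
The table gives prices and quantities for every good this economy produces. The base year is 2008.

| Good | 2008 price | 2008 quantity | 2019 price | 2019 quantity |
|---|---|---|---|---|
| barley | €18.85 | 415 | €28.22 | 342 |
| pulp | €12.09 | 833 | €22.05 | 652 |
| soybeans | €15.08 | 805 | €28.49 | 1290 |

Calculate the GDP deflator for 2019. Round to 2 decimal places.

179.92

Nominal GDP 2019 = 28.22·342 + 22.05·652 + 28.49·1290 = 60779.94.
Real GDP 2019 (at 2008 prices) = 18.85·342 + 12.09·652 + 15.08·1290 = 33782.58.
Deflator = Nominal/Real × 100 = 60779.94/33782.58 × 100 = 179.915.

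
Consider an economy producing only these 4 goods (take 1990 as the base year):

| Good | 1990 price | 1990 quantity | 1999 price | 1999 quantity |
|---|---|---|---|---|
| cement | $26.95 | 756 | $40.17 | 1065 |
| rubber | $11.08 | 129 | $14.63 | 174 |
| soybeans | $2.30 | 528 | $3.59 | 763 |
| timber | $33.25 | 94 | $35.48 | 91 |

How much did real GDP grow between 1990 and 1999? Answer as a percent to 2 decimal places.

Real GDP 1990 = Nominal GDP 1990 = 26.95·756 + 11.08·129 + 2.30·528 + 33.25·94 = 26143.42.
Real GDP 1999 (at 1990 prices) = 26.95·1065 + 11.08·174 + 2.30·763 + 33.25·91 = 35410.32.
Real growth = 35410.32/26143.42 − 1 = 0.3545.

35.45%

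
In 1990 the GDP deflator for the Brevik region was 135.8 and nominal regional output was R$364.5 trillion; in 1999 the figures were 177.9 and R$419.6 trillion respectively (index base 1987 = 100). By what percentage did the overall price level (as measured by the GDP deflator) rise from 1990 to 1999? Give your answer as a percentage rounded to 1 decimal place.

Price-level change = 177.9 / 135.8 − 1 = 0.3100.

31.0%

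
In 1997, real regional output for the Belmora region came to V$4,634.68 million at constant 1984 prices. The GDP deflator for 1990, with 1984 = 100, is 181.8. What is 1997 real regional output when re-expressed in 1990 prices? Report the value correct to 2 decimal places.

V$8,425.85 million

Real regional output in 1990 prices = Real regional output in 1984 prices × (P_1990/P_1984) = 4634.68 × 1.818 = 8425.85.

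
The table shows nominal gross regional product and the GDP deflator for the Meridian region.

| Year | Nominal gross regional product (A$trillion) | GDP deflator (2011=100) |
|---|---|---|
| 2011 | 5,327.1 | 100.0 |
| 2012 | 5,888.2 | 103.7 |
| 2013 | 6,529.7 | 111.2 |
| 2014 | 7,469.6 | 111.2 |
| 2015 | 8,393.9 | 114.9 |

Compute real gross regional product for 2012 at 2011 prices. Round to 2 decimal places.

Real gross regional product 2012 = 5888.2 / 1.037 = 5678.11.

A$5,678.11 trillion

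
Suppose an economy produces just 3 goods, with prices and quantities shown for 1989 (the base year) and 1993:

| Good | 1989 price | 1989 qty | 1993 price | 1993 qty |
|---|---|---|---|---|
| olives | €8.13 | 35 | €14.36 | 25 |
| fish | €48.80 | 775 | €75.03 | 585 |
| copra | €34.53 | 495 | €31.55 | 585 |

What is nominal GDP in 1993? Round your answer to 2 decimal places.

Nominal GDP 1993 = Σ (p_1993 × q_1993) = 14.36·25 + 75.03·585 + 31.55·585 = 62708.30.

€62708.30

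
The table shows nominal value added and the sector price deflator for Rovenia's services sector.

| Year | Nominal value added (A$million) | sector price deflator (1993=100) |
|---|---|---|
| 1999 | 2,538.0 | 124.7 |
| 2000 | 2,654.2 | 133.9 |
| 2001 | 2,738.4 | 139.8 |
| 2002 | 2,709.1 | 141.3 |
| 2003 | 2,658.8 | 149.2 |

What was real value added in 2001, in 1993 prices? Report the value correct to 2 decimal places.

Real value added 2001 = 2738.4 / 1.398 = 1958.80.

A$1,958.80 million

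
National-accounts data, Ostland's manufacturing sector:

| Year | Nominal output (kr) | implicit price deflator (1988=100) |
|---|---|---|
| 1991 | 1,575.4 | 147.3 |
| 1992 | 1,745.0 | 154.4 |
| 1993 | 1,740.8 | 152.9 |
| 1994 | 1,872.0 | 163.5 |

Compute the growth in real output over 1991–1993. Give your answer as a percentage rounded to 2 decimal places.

6.45%

Real output 1991 = 1575.4/1.473 = 1069.52.
Real output 1993 = 1740.8/1.529 = 1138.52.
Change = 1138.52/1069.52 − 1 = 0.0645.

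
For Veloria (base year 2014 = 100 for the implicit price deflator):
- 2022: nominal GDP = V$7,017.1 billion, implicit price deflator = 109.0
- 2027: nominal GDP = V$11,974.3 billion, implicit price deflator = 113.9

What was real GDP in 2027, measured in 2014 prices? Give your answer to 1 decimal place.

V$10,513.0 billion

Real GDP = Nominal / (implicit price deflator/100) = 11974.3 / 1.139 = 10512.99.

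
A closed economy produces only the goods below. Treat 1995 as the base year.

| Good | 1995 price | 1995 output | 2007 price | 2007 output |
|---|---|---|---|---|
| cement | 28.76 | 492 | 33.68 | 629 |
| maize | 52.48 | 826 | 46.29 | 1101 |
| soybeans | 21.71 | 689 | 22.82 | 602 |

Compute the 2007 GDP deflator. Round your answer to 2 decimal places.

96.57

Nominal GDP 2007 = 33.68·629 + 46.29·1101 + 22.82·602 = 85887.65.
Real GDP 2007 (at 1995 prices) = 28.76·629 + 52.48·1101 + 21.71·602 = 88939.94.
Deflator = Nominal/Real × 100 = 85887.65/88939.94 × 100 = 96.568.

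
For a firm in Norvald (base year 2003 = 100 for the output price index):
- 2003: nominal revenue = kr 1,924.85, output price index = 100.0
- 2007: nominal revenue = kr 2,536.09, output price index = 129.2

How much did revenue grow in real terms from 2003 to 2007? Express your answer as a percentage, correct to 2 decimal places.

Deflate each year: 2003 → 1924.85/1.000 = 1924.85; 2007 → 2536.09/1.292 = 1962.92.
So real revenue changed by 1962.92/1924.85 − 1 = 0.0198, i.e. 1.98%.

1.98%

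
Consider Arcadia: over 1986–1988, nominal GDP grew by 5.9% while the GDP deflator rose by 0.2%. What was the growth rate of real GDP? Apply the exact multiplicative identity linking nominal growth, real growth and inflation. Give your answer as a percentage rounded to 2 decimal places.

5.69%

(1 + g_nom) = (1 + g_real)(1 + π), so g_real = 1.0590 / 1.0020 − 1 = 0.05689.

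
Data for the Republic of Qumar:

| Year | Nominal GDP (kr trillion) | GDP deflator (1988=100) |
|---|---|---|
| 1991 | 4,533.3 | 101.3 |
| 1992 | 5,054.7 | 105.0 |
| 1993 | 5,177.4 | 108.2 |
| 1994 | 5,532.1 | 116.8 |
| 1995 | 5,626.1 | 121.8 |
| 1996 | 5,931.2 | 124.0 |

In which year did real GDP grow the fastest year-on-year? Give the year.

1992: real = 5054.7/1.050 = 4814.00; growth vs 1991 (4475.12) = 7.57%.
1993: real = 5177.4/1.082 = 4785.03; growth vs 1992 (4814.00) = -0.60%.
1994: real = 5532.1/1.168 = 4736.39; growth vs 1993 (4785.03) = -1.02%.
1995: real = 5626.1/1.218 = 4619.13; growth vs 1994 (4736.39) = -2.48%.
1996: real = 5931.2/1.240 = 4783.23; growth vs 1995 (4619.13) = 3.55%.

1992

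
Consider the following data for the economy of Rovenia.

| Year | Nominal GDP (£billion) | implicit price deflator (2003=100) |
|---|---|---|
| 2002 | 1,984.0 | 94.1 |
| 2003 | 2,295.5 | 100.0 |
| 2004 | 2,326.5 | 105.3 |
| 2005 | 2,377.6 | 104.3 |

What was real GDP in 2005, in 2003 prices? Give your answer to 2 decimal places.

£2,279.58 billion

Real GDP 2005 = 2377.6 / 1.043 = 2279.58.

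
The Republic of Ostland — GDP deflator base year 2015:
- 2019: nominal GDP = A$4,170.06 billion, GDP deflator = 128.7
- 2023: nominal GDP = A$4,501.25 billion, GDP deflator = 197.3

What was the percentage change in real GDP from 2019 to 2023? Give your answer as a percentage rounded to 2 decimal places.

-29.59%

Deflate each year: 2019 → 4170.06/1.287 = 3240.14; 2023 → 4501.25/1.973 = 2281.42.
So real GDP changed by 2281.42/3240.14 − 1 = -0.2959, i.e. -29.59%.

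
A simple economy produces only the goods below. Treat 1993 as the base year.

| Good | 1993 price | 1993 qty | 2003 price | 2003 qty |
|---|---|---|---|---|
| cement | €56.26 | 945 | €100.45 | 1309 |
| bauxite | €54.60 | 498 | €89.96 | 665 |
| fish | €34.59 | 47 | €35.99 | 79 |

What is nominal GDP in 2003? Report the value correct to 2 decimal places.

Nominal GDP 2003 = Σ (p_2003 × q_2003) = 100.45·1309 + 89.96·665 + 35.99·79 = 194155.66.

€194155.66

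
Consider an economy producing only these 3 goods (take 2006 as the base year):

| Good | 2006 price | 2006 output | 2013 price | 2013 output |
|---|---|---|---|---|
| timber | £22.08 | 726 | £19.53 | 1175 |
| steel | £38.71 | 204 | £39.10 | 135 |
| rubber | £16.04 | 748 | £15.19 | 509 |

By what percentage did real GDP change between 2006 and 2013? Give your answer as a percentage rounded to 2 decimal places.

9.49%

Real GDP 2006 = Nominal GDP 2006 = 22.08·726 + 38.71·204 + 16.04·748 = 35924.84.
Real GDP 2013 (at 2006 prices) = 22.08·1175 + 38.71·135 + 16.04·509 = 39334.21.
Real growth = 39334.21/35924.84 − 1 = 0.0949.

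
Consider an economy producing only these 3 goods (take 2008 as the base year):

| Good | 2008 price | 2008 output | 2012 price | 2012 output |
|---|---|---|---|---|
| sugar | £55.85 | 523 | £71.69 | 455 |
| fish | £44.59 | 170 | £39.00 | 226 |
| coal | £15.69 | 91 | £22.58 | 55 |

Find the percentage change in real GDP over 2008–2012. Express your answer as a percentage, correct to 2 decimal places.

Real GDP 2008 = Nominal GDP 2008 = 55.85·523 + 44.59·170 + 15.69·91 = 38217.64.
Real GDP 2012 (at 2008 prices) = 55.85·455 + 44.59·226 + 15.69·55 = 36352.04.
Real growth = 36352.04/38217.64 − 1 = -0.0488.

-4.88%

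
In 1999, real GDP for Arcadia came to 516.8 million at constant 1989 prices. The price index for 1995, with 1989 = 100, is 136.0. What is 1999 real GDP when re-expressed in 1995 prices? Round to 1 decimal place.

Real GDP in 1995 prices = Real GDP in 1989 prices × (P_1995/P_1989) = 516.8 × 1.360 = 702.85.

702.8 million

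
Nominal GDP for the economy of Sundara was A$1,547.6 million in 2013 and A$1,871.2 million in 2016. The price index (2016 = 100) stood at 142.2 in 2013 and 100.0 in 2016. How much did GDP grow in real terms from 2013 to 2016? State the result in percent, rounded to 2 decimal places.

Real GDP 2013 = 1547.6 / 1.422 = 1088.33.
Real GDP 2016 = 1871.2 / 1.000 = 1871.20.
Real growth = 1871.20 / 1088.33 − 1 = 0.7193.

71.93%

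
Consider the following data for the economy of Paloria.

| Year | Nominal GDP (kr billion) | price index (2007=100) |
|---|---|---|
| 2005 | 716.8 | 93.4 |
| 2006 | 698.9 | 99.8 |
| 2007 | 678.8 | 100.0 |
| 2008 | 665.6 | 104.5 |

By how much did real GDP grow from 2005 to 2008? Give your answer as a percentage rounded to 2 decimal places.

-17.01%

Real GDP 2005 = 716.8/0.934 = 767.45.
Real GDP 2008 = 665.6/1.045 = 636.94.
Change = 636.94/767.45 − 1 = -0.1701.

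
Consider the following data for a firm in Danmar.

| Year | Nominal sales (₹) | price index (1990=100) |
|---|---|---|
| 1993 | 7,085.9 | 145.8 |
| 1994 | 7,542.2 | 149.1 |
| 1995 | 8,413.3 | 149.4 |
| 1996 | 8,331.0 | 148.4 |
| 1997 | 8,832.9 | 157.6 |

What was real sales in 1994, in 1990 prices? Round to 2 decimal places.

₹5,058.48

Real sales 1994 = 7542.2 / 1.491 = 5058.48.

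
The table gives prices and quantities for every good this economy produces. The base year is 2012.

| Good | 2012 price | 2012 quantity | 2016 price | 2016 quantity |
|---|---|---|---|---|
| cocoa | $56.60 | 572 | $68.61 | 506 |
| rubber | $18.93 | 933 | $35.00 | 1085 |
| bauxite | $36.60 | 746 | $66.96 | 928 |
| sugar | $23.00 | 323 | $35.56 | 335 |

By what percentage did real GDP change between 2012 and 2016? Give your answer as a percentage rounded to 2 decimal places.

Real GDP 2012 = Nominal GDP 2012 = 56.60·572 + 18.93·933 + 36.60·746 + 23.00·323 = 84769.49.
Real GDP 2016 (at 2012 prices) = 56.60·506 + 18.93·1085 + 36.60·928 + 23.00·335 = 90848.45.
Real growth = 90848.45/84769.49 − 1 = 0.0717.

7.17%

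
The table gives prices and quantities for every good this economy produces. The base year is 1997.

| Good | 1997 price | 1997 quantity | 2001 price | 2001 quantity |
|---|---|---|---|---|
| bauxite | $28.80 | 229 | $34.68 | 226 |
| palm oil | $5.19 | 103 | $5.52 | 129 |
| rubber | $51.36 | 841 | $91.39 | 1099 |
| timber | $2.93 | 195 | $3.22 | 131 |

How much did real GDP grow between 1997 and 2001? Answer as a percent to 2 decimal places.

Real GDP 1997 = Nominal GDP 1997 = 28.80·229 + 5.19·103 + 51.36·841 + 2.93·195 = 50894.88.
Real GDP 2001 (at 1997 prices) = 28.80·226 + 5.19·129 + 51.36·1099 + 2.93·131 = 64006.78.
Real growth = 64006.78/50894.88 − 1 = 0.2576.

25.76%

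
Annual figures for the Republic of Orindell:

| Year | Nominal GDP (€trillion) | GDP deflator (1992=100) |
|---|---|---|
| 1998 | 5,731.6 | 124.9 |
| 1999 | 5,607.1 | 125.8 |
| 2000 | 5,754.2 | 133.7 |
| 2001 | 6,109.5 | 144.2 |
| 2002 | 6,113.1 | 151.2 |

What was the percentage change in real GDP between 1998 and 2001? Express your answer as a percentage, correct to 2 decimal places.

-7.67%

Real GDP 1998 = 5731.6/1.249 = 4588.95.
Real GDP 2001 = 6109.5/1.442 = 4236.82.
Change = 4236.82/4588.95 − 1 = -0.0767.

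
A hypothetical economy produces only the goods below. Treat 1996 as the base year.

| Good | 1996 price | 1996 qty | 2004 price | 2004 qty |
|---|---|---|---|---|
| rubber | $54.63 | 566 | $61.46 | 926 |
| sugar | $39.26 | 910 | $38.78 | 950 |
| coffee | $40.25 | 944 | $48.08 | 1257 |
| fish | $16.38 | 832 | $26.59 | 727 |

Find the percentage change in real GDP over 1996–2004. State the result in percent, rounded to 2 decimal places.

27.15%

Real GDP 1996 = Nominal GDP 1996 = 54.63·566 + 39.26·910 + 40.25·944 + 16.38·832 = 118271.34.
Real GDP 2004 (at 1996 prices) = 54.63·926 + 39.26·950 + 40.25·1257 + 16.38·727 = 150386.89.
Real growth = 150386.89/118271.34 − 1 = 0.2715.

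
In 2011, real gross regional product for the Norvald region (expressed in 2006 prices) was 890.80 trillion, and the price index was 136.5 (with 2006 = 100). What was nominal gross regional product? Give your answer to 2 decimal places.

Nominal gross regional product = Real × (price index/100) = 890.80 × 1.365 = 1215.94.

1,215.94 trillion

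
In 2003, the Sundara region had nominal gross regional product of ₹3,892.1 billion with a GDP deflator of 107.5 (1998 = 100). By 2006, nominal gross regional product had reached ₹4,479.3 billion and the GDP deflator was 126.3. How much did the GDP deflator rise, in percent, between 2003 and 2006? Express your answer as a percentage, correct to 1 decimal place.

17.5%

Price-level change = 126.3 / 107.5 − 1 = 0.1749.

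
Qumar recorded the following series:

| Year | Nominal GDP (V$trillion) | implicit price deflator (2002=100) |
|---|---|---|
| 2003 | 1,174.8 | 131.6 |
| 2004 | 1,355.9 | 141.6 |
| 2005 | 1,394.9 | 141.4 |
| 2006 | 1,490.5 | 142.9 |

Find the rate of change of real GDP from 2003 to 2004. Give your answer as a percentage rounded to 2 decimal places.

Real GDP 2003 = 1174.8/1.316 = 892.71.
Real GDP 2004 = 1355.9/1.416 = 957.56.
Change = 957.56/892.71 − 1 = 0.0726.

7.26%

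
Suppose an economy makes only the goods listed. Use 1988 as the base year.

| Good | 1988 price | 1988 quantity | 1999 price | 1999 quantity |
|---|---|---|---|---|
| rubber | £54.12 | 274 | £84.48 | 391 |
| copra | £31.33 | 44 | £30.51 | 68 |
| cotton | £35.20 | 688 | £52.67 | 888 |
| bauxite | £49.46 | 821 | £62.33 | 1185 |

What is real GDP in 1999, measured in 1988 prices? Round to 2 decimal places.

£113159.06

Real GDP 1999 = Σ (p_1988 × q_1999) = 54.12·391 + 31.33·68 + 35.20·888 + 49.46·1185 = 113159.06.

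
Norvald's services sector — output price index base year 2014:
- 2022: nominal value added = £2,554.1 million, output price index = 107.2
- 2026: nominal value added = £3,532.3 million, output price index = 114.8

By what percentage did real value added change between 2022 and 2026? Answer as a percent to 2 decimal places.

29.14%

Real value added 2022 = 2554.1 / 1.072 = 2382.56.
Real value added 2026 = 3532.3 / 1.148 = 3076.92.
Real growth = 3076.92 / 2382.56 − 1 = 0.2914.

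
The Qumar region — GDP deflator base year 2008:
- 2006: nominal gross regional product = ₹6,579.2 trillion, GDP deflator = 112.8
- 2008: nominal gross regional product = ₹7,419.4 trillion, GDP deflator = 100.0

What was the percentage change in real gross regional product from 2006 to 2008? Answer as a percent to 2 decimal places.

27.21%

Real gross regional product 2006 = 6579.2 / 1.128 = 5832.62.
Real gross regional product 2008 = 7419.4 / 1.000 = 7419.40.
Real growth = 7419.40 / 5832.62 − 1 = 0.2721.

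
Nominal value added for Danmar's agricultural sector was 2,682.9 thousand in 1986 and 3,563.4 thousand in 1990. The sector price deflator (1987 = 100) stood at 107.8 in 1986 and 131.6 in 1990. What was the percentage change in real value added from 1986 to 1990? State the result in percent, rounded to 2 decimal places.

Deflate each year: 1986 → 2682.9/1.078 = 2488.78; 1990 → 3563.4/1.316 = 2707.75.
So real value added changed by 2707.75/2488.78 − 1 = 0.0880, i.e. 8.80%.

8.80%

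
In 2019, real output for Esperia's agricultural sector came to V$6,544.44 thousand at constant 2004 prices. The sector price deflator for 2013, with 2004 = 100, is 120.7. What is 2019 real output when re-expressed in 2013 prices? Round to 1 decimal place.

V$7,899.1 thousand

Real output in 2013 prices = Real output in 2004 prices × (P_2013/P_2004) = 6544.44 × 1.207 = 7899.14.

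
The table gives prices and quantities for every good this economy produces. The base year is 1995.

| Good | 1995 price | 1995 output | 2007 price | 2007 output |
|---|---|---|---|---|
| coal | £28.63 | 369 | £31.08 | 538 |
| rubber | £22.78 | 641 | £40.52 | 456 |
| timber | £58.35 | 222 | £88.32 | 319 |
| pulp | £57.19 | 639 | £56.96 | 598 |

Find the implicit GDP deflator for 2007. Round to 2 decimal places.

Nominal GDP 2007 = 31.08·538 + 40.52·456 + 88.32·319 + 56.96·598 = 97434.32.
Real GDP 2007 (at 1995 prices) = 28.63·538 + 22.78·456 + 58.35·319 + 57.19·598 = 78603.89.
Deflator = Nominal/Real × 100 = 97434.32/78603.89 × 100 = 123.956.

123.96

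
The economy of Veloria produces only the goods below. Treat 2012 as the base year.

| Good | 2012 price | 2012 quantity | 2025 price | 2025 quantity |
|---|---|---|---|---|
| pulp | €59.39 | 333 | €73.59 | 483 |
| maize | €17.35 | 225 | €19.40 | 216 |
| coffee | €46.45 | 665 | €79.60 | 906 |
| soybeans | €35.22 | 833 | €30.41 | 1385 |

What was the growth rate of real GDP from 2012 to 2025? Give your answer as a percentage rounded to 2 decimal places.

Real GDP 2012 = Nominal GDP 2012 = 59.39·333 + 17.35·225 + 46.45·665 + 35.22·833 = 83908.13.
Real GDP 2025 (at 2012 prices) = 59.39·483 + 17.35·216 + 46.45·906 + 35.22·1385 = 123296.37.
Real growth = 123296.37/83908.13 − 1 = 0.4694.

46.94%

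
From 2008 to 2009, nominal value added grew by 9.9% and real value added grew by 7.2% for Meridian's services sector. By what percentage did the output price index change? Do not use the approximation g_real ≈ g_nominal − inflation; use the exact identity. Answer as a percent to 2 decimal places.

(1 + g_nom) = (1 + g_real)(1 + π), so π = 1.0990 / 1.0720 − 1 = 0.02519.

2.52%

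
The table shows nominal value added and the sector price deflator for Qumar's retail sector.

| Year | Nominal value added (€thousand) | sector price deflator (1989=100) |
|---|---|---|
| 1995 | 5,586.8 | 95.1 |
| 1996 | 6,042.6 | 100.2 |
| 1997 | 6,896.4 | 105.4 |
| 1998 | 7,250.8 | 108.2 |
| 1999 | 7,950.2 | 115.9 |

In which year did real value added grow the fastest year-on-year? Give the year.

1996: real = 6042.6/1.002 = 6030.54; growth vs 1995 (5874.66) = 2.65%.
1997: real = 6896.4/1.054 = 6543.07; growth vs 1996 (6030.54) = 8.50%.
1998: real = 7250.8/1.082 = 6701.29; growth vs 1997 (6543.07) = 2.42%.
1999: real = 7950.2/1.159 = 6859.53; growth vs 1998 (6701.29) = 2.36%.

1997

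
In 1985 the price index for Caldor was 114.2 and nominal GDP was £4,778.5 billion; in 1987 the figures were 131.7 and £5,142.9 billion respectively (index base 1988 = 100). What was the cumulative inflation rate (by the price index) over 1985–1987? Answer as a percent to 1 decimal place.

Price-level change = 131.7 / 114.2 − 1 = 0.1532.

15.3%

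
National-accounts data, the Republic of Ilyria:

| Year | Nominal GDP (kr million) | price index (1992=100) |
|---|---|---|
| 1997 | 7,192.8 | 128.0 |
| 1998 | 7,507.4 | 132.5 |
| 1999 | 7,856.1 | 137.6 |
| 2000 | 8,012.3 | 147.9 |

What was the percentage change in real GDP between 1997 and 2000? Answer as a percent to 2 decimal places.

Real GDP 1997 = 7192.8/1.280 = 5619.38.
Real GDP 2000 = 8012.3/1.479 = 5417.38.
Change = 5417.38/5619.38 − 1 = -0.0359.

-3.59%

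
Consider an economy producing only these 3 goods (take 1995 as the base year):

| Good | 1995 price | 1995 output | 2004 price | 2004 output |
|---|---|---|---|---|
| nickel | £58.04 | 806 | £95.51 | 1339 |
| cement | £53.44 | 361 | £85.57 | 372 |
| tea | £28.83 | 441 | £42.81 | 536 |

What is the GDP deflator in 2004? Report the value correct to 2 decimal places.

Nominal GDP 2004 = 95.51·1339 + 85.57·372 + 42.81·536 = 182666.09.
Real GDP 2004 (at 1995 prices) = 58.04·1339 + 53.44·372 + 28.83·536 = 113048.12.
Deflator = Nominal/Real × 100 = 182666.09/113048.12 × 100 = 161.583.

161.58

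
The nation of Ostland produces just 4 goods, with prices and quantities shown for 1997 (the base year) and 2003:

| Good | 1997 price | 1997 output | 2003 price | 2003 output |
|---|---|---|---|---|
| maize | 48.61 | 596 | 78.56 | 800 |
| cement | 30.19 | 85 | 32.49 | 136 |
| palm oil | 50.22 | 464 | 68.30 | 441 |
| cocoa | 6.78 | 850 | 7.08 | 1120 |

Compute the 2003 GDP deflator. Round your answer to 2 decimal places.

Nominal GDP 2003 = 78.56·800 + 32.49·136 + 68.30·441 + 7.08·1120 = 105316.54.
Real GDP 2003 (at 1997 prices) = 48.61·800 + 30.19·136 + 50.22·441 + 6.78·1120 = 72734.46.
Deflator = Nominal/Real × 100 = 105316.54/72734.46 × 100 = 144.796.

144.80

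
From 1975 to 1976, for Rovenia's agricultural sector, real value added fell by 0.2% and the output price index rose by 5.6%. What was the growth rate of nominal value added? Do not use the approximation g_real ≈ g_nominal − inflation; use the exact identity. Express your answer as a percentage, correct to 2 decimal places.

(1 + g_nom) = (1 + g_real)(1 + π) = 0.9980 × 1.0560 = 1.05389.

5.39%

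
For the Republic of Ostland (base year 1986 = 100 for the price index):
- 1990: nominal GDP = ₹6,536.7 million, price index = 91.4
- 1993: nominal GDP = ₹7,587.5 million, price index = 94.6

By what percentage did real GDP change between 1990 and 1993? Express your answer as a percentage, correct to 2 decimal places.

12.15%

Deflate each year: 1990 → 6536.7/0.914 = 7151.75; 1993 → 7587.5/0.946 = 8020.61.
So real GDP changed by 8020.61/7151.75 − 1 = 0.1215, i.e. 12.15%.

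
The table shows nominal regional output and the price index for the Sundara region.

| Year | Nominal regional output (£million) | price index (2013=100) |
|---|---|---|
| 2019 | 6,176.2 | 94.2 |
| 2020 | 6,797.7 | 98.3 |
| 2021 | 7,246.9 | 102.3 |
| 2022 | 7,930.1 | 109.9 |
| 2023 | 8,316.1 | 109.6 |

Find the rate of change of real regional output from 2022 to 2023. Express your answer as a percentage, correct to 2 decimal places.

5.15%

Real regional output 2022 = 7930.1/1.099 = 7215.74.
Real regional output 2023 = 8316.1/1.096 = 7587.68.
Change = 7587.68/7215.74 − 1 = 0.0515.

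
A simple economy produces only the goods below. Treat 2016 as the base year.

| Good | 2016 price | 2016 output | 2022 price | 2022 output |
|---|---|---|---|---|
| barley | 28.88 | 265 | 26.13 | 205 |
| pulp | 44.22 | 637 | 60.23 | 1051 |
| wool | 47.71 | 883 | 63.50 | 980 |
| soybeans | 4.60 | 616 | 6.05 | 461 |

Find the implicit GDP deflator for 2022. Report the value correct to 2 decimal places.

Nominal GDP 2022 = 26.13·205 + 60.23·1051 + 63.50·980 + 6.05·461 = 133677.43.
Real GDP 2022 (at 2016 prices) = 28.88·205 + 44.22·1051 + 47.71·980 + 4.60·461 = 101272.02.
Deflator = Nominal/Real × 100 = 133677.43/101272.02 × 100 = 131.998.

132.00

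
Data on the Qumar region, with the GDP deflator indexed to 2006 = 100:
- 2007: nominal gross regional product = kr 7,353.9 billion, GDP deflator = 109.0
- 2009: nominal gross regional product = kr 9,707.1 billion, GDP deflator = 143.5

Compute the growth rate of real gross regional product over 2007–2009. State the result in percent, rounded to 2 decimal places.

0.26%

Deflate each year: 2007 → 7353.9/1.090 = 6746.70; 2009 → 9707.1/1.435 = 6764.53.
So real gross regional product changed by 6764.53/6746.70 − 1 = 0.0026, i.e. 0.26%.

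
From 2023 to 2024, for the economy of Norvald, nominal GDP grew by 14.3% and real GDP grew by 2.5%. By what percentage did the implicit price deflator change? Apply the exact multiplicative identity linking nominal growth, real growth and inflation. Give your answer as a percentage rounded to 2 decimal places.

11.51%

(1 + g_nom) = (1 + g_real)(1 + π), so π = 1.1430 / 1.0250 − 1 = 0.11512.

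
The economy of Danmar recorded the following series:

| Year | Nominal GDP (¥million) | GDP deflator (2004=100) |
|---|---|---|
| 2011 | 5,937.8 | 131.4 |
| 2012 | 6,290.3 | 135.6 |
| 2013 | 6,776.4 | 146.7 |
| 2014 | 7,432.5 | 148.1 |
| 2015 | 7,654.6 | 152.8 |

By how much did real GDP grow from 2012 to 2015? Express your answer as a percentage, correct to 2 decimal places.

7.99%

Real GDP 2012 = 6290.3/1.356 = 4638.86.
Real GDP 2015 = 7654.6/1.528 = 5009.55.
Change = 5009.55/4638.86 − 1 = 0.0799.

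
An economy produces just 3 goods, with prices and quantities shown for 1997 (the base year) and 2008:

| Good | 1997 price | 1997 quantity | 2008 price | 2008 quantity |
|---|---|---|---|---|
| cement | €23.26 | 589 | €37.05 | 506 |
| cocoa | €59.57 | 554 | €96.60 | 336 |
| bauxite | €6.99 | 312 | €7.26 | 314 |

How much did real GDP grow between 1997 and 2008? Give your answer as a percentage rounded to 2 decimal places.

Real GDP 1997 = Nominal GDP 1997 = 23.26·589 + 59.57·554 + 6.99·312 = 48882.80.
Real GDP 2008 (at 1997 prices) = 23.26·506 + 59.57·336 + 6.99·314 = 33979.94.
Real growth = 33979.94/48882.80 − 1 = -0.3049.

-30.49%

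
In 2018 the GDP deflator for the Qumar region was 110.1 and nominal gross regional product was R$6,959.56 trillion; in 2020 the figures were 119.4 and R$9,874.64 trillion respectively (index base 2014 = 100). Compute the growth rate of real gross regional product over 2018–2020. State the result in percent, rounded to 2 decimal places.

30.83%

Deflate each year: 2018 → 6959.56/1.101 = 6321.13; 2020 → 9874.64/1.194 = 8270.22.
So real gross regional product changed by 8270.22/6321.13 − 1 = 0.3083, i.e. 30.83%.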